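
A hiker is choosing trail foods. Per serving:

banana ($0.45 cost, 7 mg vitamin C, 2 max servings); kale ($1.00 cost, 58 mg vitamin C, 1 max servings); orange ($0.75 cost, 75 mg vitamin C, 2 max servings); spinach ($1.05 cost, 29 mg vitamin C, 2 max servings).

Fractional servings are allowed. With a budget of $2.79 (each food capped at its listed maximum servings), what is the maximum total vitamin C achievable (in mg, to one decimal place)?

216.0 mg

Vitamin C per dollar: orange 100, kale 58, spinach 27.62, banana 15.56.
Take 2 servings of orange: spends $1.50, +150.0 mg vitamin C (running total 150.0 mg).
Take 1 serving of kale: spends $1.00, +58.0 mg vitamin C (running total 208.0 mg).
Take 0.2762 servings of spinach: spends $0.29, +8.0 mg vitamin C (running total 216.0 mg).
Greedy by best ratio exhausts the cost allowance optimally: 216.0 mg.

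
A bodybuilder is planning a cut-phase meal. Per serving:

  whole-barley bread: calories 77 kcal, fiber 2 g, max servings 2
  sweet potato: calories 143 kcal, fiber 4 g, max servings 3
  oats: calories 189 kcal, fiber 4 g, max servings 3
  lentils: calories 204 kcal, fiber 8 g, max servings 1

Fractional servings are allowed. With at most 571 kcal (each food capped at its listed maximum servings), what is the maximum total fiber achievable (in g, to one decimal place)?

18.3 g

Fiber per kcal: lentils 0.03922, sweet potato 0.02797, whole-barley bread 0.02597, oats 0.02116.
Take 1 serving of lentils: uses 204 kcal, +8.0 g fiber (running total 8.0 g).
Take 2.566 servings of sweet potato: uses 367 kcal, +10.3 g fiber (running total 18.3 g).
Greedy by best ratio exhausts the calories allowance optimally: 18.3 g.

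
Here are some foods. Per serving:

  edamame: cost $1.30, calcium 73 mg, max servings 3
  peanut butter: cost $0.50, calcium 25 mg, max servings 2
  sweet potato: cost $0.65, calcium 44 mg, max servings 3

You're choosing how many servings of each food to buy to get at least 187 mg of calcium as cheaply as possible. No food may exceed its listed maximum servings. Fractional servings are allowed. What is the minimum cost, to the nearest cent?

$2.93

Cost per mg of calcium: sweet potato $0.0148, edamame $0.0178, peanut butter $0.0200.
Take 3 servings of sweet potato: +132.0 mg calcium for $1.95 (total $1.95, still need 55.0 mg).
Take 0.7534 servings of edamame: +55.0 mg calcium for $0.98 (total $2.93, still need 0.0 mg).
Filling from the cheapest source first is optimal under one linear minimum: $2.93.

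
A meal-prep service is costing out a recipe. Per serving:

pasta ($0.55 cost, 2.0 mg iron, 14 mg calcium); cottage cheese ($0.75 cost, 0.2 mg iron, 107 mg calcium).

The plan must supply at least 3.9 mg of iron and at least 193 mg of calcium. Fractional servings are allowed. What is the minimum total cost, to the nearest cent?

$2.16

At the optimum either one food covers both requirements or two foods hit both targets exactly; no other combination can be cheaper.
pasta only: max(3.9/2.0, 193/14) = 13.79 servings → $7.58.
cottage cheese only: max(3.9/0.2, 193/107) = 19.5 servings → $14.62.
pasta + cottage cheese with both tight: 1.793 servings and 1.569 servings → $2.16.
So the least-cost plan costs $2.16.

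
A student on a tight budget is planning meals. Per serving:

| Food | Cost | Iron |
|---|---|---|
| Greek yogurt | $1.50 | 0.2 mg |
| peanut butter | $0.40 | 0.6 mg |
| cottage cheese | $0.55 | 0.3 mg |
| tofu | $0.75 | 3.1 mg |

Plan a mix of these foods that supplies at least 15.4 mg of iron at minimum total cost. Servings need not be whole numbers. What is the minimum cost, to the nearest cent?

$3.73

Cost per mg of iron: tofu $0.2419, peanut butter $0.6667, cottage cheese $1.8333, Greek yogurt $7.5000.
With no serving limits, use only tofu: 15.4 mg / 3.1 mg = 4.968 servings × $0.75 = $3.73.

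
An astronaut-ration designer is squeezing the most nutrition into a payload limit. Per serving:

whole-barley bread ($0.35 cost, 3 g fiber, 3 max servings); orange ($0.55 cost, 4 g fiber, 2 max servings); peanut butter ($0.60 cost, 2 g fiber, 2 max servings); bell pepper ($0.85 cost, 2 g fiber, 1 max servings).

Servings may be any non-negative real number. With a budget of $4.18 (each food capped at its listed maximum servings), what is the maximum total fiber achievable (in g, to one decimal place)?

Fiber per dollar: whole-barley bread 8.571, orange 7.273, peanut butter 3.333, bell pepper 2.353.
Take 3 servings of whole-barley bread: spends $1.05, +9.0 g fiber (running total 9.0 g).
Take 2 servings of orange: spends $1.10, +8.0 g fiber (running total 17.0 g).
Take 2 servings of peanut butter: spends $1.20, +4.0 g fiber (running total 21.0 g).
Take 0.9765 servings of bell pepper: spends $0.83, +2.0 g fiber (running total 23.0 g).
Filling greedily by fiber-per-dollar is optimal for one linear limit, giving 23.0 g.

23.0 g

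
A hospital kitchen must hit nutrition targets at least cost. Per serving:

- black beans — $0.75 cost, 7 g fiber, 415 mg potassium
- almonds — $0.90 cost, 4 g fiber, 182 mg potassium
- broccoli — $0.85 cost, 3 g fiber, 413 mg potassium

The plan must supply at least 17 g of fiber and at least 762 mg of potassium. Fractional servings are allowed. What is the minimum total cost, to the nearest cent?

$1.82

black beans only: max(17/7, 762/415) = 2.429 servings → $1.82.
almonds only: max(17/4, 762/182) = 4.25 servings → $3.83.
broccoli only: max(17/3, 762/413) = 5.667 servings → $4.82.
black beans + almonds: the both-tight solution has a negative serving — not a feasible corner.
black beans + broccoli with both targets exact would need a negative amount; discard.
almonds + broccoli with both targets exact would need a negative amount; discard.
So the least-cost plan costs $1.82.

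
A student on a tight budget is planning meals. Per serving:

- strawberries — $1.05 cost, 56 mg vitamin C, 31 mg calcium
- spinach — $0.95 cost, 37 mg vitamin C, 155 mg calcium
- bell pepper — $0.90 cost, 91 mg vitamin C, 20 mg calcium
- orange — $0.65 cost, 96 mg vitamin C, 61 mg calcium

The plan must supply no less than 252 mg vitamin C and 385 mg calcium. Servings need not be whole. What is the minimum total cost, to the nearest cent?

Minimising a linear cost over {vitamin C ≥ 252, calcium ≥ 385, servings ≥ 0} — the optimum is at a vertex, using one or two foods.
strawberries only: max(252/56, 385/31) = 12.42 servings → $13.04.
spinach only: max(252/37, 385/155) = 6.811 servings → $6.47.
bell pepper only: max(252/91, 385/20) = 19.25 servings → $17.32.
orange only: max(252/96, 385/61) = 6.311 servings → $4.10.
strawberries + spinach with both tight: 3.294 servings and 1.825 servings → $5.19.
strawberries + bell pepper: intersection lies outside the first quadrant.
strawberries + orange: the both-tight solution has a negative serving — not a feasible corner.
spinach + bell pepper with both tight: 2.244 servings and 1.857 servings → $3.80.
spinach + orange with both tight: 1.71 servings and 1.966 servings → $2.90.
bell pepper + orange with both targets exact would need a negative amount; discard.
The minimum over all feasible corners is $2.90.

$2.90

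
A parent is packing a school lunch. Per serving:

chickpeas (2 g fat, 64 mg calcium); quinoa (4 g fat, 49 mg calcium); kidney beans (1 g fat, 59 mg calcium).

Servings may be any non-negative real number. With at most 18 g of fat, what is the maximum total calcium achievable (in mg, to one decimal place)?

Calcium per g fat: kidney beans 59, chickpeas 32, quinoa 12.25.
With no serving limits, spend the whole fat allowance on kidney beans: 18 g / 1 g × 59 mg = 1062.0 mg.

1062.0 mg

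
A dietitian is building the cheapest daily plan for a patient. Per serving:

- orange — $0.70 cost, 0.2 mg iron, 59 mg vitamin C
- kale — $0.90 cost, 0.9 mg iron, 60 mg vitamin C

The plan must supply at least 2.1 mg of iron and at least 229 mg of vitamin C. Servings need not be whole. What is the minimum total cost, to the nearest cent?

$3.07

With two linear requirements the optimum uses one or two foods; enumerate the corners.
orange only: max(2.1/0.2, 229/59) = 10.5 servings → $7.35.
kale only: max(2.1/0.9, 229/60) = 3.817 servings → $3.44.
orange + kale with both tight: 1.949 servings and 1.9 servings → $3.07.
Cheapest feasible corner: $3.07.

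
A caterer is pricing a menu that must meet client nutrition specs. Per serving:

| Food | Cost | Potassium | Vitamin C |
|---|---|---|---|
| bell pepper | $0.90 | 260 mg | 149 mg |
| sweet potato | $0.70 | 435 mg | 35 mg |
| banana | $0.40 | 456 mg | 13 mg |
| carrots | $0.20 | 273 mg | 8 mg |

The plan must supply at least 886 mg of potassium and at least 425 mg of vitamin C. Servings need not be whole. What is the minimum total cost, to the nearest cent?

$2.65

For a min-cost LP with two ≥-constraints, a basic feasible solution has at most two positive variables.
bell pepper only: max(886/260, 425/149) = 3.408 servings → $3.07.
sweet potato only: max(886/435, 425/35) = 12.14 servings → $8.50.
banana only: max(886/456, 425/13) = 32.69 servings → $13.08.
carrots only: max(886/273, 425/8) = 53.12 servings → $10.62.
bell pepper + sweet potato with both tight: 2.762 servings and 0.3861 servings → $2.76.
bell pepper + banana with both tight: 2.823 servings and 0.3332 servings → $2.67.
bell pepper + carrots with both tight: 2.822 servings and 0.5574 servings → $2.65.
sweet potato + banana: the both-tight solution has a negative serving — not a feasible corner.
sweet potato + carrots with both targets exact would need a negative amount; discard.
banana + carrots with both targets exact would need a negative amount; discard.
Cheapest feasible corner: $2.65.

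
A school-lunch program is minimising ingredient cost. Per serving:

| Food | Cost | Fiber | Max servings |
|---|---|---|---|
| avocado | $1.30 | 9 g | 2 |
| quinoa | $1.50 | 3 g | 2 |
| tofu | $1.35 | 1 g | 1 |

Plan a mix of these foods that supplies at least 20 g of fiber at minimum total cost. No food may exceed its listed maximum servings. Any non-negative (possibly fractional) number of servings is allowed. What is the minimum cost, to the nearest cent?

Cost per g of fiber: avocado $0.1444, quinoa $0.5000, tofu $1.3500.
Take 2 servings of avocado: +18.0 g fiber for $2.60 (total $2.60, still need 2.0 g).
Take 0.6667 servings of quinoa: +2.0 g fiber for $1.00 (total $3.60, still need 0.0 g).
Filling from the cheapest source first is optimal under one linear minimum: $3.60.

$3.60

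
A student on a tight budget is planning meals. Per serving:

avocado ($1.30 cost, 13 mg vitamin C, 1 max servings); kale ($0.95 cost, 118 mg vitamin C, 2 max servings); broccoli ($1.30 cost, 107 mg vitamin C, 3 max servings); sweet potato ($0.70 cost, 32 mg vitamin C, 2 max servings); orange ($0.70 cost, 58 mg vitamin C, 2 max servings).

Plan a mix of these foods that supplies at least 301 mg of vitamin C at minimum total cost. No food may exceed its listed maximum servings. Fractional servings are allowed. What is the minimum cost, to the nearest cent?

$2.68

Cost per mg of vitamin C: kale $0.0081, orange $0.0121, broccoli $0.0121, sweet potato $0.0219, avocado $0.1000.
Take 2 servings of kale: +236.0 mg vitamin C for $1.90 (total $1.90, still need 65.0 mg).
Take 1.121 servings of orange: +65.0 mg vitamin C for $0.78 (total $2.68, still need 0.0 mg).
Filling from the cheapest source first is optimal under one linear minimum: $2.68.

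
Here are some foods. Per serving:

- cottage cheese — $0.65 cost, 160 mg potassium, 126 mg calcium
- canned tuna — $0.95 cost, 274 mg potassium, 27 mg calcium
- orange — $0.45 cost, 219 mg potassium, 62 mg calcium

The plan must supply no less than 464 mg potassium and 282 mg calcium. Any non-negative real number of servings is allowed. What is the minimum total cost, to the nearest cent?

Compare the cost at each extreme point of the feasible region.
cottage cheese only: max(464/160, 282/126) = 2.9 servings → $1.89.
canned tuna only: max(464/274, 282/27) = 10.44 servings → $9.92.
orange only: max(464/219, 282/62) = 4.548 servings → $2.05.
cottage cheese + canned tuna with both tight: 2.143 servings and 0.4418 servings → $1.81.
cottage cheese + orange with both tight: 1.867 servings and 0.755 servings → $1.55.
canned tuna + orange with both targets exact would need a negative amount; discard.
So the least-cost plan costs $1.55.

$1.55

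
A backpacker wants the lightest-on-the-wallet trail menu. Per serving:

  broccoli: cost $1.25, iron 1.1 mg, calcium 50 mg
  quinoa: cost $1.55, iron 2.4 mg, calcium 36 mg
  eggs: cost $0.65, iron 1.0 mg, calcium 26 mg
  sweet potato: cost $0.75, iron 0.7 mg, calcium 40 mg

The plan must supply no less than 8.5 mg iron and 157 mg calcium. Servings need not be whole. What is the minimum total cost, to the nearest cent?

Minimising a linear cost over {iron ≥ 8.5, calcium ≥ 157, servings ≥ 0} — the optimum is at a vertex, using one or two foods.
broccoli only: max(8.5/1.1, 157/50) = 7.727 servings → $9.66.
quinoa only: max(8.5/2.4, 157/36) = 4.361 servings → $6.76.
eggs only: max(8.5/1.0, 157/26) = 8.5 servings → $5.53.
sweet potato only: max(8.5/0.7, 157/40) = 12.14 servings → $9.11.
broccoli + quinoa with both tight: 0.8806 servings and 3.138 servings → $5.96.
broccoli + eggs: intersection lies outside the first quadrant.
broccoli + sweet potato with both targets exact would need a negative amount; discard.
quinoa + eggs with both tight: 2.424 servings and 2.682 servings → $5.50.
quinoa + sweet potato with both tight: 3.25 servings and 1 serving → $5.79.
eggs + sweet potato: intersection lies outside the first quadrant.
The minimum over all feasible corners is $5.50.

$5.50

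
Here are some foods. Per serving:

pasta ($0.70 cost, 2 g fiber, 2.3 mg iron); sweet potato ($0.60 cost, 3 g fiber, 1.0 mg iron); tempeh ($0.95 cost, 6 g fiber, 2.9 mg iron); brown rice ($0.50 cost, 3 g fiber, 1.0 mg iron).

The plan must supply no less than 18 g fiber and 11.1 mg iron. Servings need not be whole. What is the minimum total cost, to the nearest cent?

$3.54

An LP optimum is at a vertex; with two nutrient constraints at most two foods are used. Check each candidate.
pasta only: max(18/2, 11.1/2.3) = 9 servings → $6.30.
sweet potato only: max(18/3, 11.1/1.0) = 11.1 servings → $6.66.
tempeh only: max(18/6, 11.1/2.9) = 3.828 servings → $3.64.
brown rice only: max(18/3, 11.1/1.0) = 11.1 servings → $5.55.
pasta + sweet potato with both tight: 3.122 servings and 3.918 servings → $4.54.
pasta + tempeh with both tight: 1.8 servings and 2.4 servings → $3.54.
pasta + brown rice with both tight: 3.122 servings and 3.918 servings → $4.14.
sweet potato + tempeh: the both-tight solution has a negative serving — not a feasible corner.
sweet potato + brown rice (both tight): parallel constraints — no distinct corner.
tempeh + brown rice with both targets exact would need a negative amount; discard.
The minimum over all feasible corners is $3.54.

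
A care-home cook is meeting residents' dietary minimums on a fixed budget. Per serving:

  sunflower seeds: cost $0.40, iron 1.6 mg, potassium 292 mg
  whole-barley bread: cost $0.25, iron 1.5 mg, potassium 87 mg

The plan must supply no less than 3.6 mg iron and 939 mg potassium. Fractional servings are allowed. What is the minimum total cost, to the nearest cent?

$1.29

Minimising a linear cost over {iron ≥ 3.6, potassium ≥ 939, servings ≥ 0} — the optimum is at a vertex, using one or two foods.
sunflower seeds only: max(3.6/1.6, 939/292) = 3.216 servings → $1.29.
whole-barley bread only: max(3.6/1.5, 939/87) = 10.79 servings → $2.70.
sunflower seeds + whole-barley bread: the both-tight solution has a negative serving — not a feasible corner.
The minimum over all feasible corners is $1.29.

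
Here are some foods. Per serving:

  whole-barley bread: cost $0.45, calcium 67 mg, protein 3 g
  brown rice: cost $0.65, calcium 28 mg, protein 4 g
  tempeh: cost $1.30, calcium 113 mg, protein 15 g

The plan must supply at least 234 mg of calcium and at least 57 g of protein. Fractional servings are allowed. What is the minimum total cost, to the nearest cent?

Minimising a linear cost over {calcium ≥ 234, protein ≥ 57, servings ≥ 0} — the optimum is at a vertex, using one or two foods.
whole-barley bread only: max(234/67, 57/3) = 19 servings → $8.55.
brown rice only: max(234/28, 57/4) = 14.25 servings → $9.26.
tempeh only: max(234/113, 57/15) = 3.8 servings → $4.94.
whole-barley bread + brown rice: intersection lies outside the first quadrant.
whole-barley bread + tempeh: the both-tight solution has a negative serving — not a feasible corner.
brown rice + tempeh with both targets exact would need a negative amount; discard.
Cheapest feasible corner: $4.94.

$4.94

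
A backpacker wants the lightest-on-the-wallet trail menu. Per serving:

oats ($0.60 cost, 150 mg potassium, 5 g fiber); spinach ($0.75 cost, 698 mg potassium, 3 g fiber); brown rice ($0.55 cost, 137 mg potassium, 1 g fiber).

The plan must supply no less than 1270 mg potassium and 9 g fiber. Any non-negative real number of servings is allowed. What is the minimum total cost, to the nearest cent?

$1.72

This is a tiny linear program; its minimum lies at a vertex of the feasible set. List the vertices and price them.
oats only: max(1270/150, 9/5) = 8.467 servings → $5.08.
spinach only: max(1270/698, 9/3) = 3 servings → $2.25.
brown rice only: max(1270/137, 9/1) = 9.27 servings → $5.10.
oats + spinach with both tight: 0.8132 servings and 1.645 servings → $1.72.
oats + brown rice with both targets exact would need a negative amount; discard.
spinach + brown rice with both tight: 0.1289 servings and 8.613 servings → $4.83.
The minimum over all feasible corners is $1.72.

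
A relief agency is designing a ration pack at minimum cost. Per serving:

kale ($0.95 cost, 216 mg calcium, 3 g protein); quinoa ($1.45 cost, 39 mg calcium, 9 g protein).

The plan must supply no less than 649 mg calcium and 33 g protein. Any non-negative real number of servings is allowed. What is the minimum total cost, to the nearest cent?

$6.48

For a min-cost LP with two ≥-constraints, a basic feasible solution has at most two positive variables.
kale only: max(649/216, 33/3) = 11 servings → $10.45.
quinoa only: max(649/39, 33/9) = 16.64 servings → $24.13.
kale + quinoa with both tight: 2.493 servings and 2.836 servings → $6.48.
The minimum over all feasible corners is $6.48.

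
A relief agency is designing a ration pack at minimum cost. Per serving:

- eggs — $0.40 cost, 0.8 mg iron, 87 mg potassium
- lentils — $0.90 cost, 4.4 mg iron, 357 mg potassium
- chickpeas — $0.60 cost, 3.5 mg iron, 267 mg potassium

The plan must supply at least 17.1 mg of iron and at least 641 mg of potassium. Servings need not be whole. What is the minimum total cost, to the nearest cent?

Two binding constraints pin down two serving amounts, so the optimal mix uses at most two foods. The candidates are each food alone (scaled to the tighter of iron/potassium) and each pair with both constraints tight.
eggs only: max(17.1/0.8, 641/87) = 21.38 servings → $8.55.
lentils only: max(17.1/4.4, 641/357) = 3.886 servings → $3.50.
chickpeas only: max(17.1/3.5, 641/267) = 4.886 servings → $2.93.
eggs + lentils: intersection lies outside the first quadrant.
eggs + chickpeas with both targets exact would need a negative amount; discard.
lentils + chickpeas with both targets exact would need a negative amount; discard.
So the least-cost plan costs $2.93.

$2.93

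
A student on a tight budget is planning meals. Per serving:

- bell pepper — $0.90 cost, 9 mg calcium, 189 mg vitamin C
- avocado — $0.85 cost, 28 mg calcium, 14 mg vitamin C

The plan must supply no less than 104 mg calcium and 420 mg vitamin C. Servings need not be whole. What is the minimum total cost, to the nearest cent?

$4.41

This is a tiny linear program; its minimum lies at a vertex of the feasible set. List the vertices and price them.
bell pepper only: max(104/9, 420/189) = 11.56 servings → $10.40.
avocado only: max(104/28, 420/14) = 30 servings → $25.50.
bell pepper + avocado with both tight: 1.995 servings and 3.073 servings → $4.41.
Cheapest feasible corner: $4.41.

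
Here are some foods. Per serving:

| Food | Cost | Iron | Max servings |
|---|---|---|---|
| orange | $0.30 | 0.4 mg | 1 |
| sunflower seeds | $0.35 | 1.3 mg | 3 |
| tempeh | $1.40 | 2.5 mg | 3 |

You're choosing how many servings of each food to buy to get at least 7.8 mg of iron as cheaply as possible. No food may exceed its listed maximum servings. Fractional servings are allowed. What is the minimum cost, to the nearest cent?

$3.23

Cost per mg of iron: sunflower seeds $0.2692, tempeh $0.5600, orange $0.7500.
Take 3 servings of sunflower seeds: +3.9 mg iron for $1.05 (total $1.05, still need 3.9 mg).
Take 1.56 servings of tempeh: +3.9 mg iron for $2.18 (total $3.23, still need 0.0 mg).
Filling from the cheapest source first is optimal under one linear minimum: $3.23.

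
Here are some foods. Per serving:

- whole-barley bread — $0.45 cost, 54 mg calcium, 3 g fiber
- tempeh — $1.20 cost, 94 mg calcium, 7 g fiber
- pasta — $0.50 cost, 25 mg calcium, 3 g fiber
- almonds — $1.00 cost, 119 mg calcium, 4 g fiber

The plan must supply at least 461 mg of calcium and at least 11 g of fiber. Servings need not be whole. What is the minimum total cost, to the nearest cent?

A basic optimal solution has at most two foods positive. Try each food alone and each pair with both targets met exactly.
whole-barley bread only: max(461/54, 11/3) = 8.537 servings → $3.84.
tempeh only: max(461/94, 11/7) = 4.904 servings → $5.89.
pasta only: max(461/25, 11/3) = 18.44 servings → $9.22.
almonds only: max(461/119, 11/4) = 3.874 servings → $3.87.
whole-barley bread + tempeh: the both-tight solution has a negative serving — not a feasible corner.
whole-barley bread + pasta with both targets exact would need a negative amount; discard.
whole-barley bread + almonds: intersection lies outside the first quadrant.
tempeh + pasta with both targets exact would need a negative amount; discard.
tempeh + almonds with both targets exact would need a negative amount; discard.
pasta + almonds with both targets exact would need a negative amount; discard.
So the least-cost plan costs $3.84.

$3.84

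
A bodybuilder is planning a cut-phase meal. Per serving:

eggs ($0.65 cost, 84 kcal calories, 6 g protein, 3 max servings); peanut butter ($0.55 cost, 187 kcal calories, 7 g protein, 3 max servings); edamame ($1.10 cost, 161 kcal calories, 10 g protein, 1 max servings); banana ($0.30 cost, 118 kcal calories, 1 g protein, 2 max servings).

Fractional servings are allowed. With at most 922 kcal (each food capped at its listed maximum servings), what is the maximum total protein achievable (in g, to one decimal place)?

Protein per kcal: eggs 0.07143, edamame 0.06211, peanut butter 0.03743, banana 0.008475.
Take 3 servings of eggs: uses 252 kcal, +18.0 g protein (running total 18.0 g).
Take 1 serving of edamame: uses 161 kcal, +10.0 g protein (running total 28.0 g).
Take 2.722 servings of peanut butter: uses 509 kcal, +19.1 g protein (running total 47.1 g).
Greedy by best ratio exhausts the calories allowance optimally: 47.1 g.

47.1 g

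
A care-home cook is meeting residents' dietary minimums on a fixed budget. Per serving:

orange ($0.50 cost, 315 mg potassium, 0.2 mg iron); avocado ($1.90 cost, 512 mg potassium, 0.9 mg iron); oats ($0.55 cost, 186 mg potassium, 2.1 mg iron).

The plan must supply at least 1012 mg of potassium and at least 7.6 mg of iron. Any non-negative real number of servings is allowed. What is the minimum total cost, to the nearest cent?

orange only: max(1012/315, 7.6/0.2) = 38 servings → $19.00.
avocado only: max(1012/512, 7.6/0.9) = 8.444 servings → $16.04.
oats only: max(1012/186, 7.6/2.1) = 5.441 servings → $2.99.
orange + avocado with both targets exact would need a negative amount; discard.
orange + oats with both tight: 1.14 servings and 3.51 servings → $2.50.
avocado + oats with both tight: 0.7839 servings and 3.283 servings → $3.30.
The minimum over all feasible corners is $2.50.

$2.50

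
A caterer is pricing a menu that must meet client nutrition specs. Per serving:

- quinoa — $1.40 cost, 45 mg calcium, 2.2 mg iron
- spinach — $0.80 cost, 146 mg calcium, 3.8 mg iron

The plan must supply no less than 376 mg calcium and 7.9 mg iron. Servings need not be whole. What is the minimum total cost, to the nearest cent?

At the optimum either one food covers both requirements or two foods hit both targets exactly; no other combination can be cheaper.
quinoa only: max(376/45, 7.9/2.2) = 8.356 servings → $11.70.
spinach only: max(376/146, 7.9/3.8) = 2.575 servings → $2.06.
quinoa + spinach: the both-tight solution has a negative serving — not a feasible corner.
So the least-cost plan costs $2.06.

$2.06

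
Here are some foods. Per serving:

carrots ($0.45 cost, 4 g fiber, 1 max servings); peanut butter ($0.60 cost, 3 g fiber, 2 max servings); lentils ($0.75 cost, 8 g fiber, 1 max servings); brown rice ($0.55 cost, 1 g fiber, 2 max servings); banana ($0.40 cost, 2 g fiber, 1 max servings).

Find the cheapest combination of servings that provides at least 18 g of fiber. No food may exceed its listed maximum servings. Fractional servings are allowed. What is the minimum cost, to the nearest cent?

Cost per g of fiber: lentils $0.0938, carrots $0.1125, peanut butter $0.2000, banana $0.2000, brown rice $0.5500.
Take 1 serving of lentils: +8.0 g fiber for $0.75 (total $0.75, still need 10.0 g).
Take 1 serving of carrots: +4.0 g fiber for $0.45 (total $1.20, still need 6.0 g).
Take 2 servings of peanut butter: +6.0 g fiber for $1.20 (total $2.40, still need 0.0 g).
Greedy by cheapest-per-g is optimal for a single linear constraint, so the minimum cost is $2.40.

$2.40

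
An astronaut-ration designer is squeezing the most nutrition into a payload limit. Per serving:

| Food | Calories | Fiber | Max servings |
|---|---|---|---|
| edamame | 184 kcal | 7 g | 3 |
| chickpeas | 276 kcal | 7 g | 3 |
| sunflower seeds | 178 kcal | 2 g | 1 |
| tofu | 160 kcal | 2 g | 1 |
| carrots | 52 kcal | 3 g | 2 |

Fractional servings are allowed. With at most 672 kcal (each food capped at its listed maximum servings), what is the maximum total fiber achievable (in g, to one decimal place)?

Fiber per kcal: carrots 0.05769, edamame 0.03804, chickpeas 0.02536, tofu 0.0125, sunflower seeds 0.01124.
Take 2 servings of carrots: uses 104 kcal, +6.0 g fiber (running total 6.0 g).
Take 3 servings of edamame: uses 552 kcal, +21.0 g fiber (running total 27.0 g).
Take 0.05797 servings of chickpeas: uses 16 kcal, +0.4 g fiber (running total 27.4 g).
Filling greedily by fiber-per-kcal is optimal for one linear limit, giving 27.4 g.

27.4 g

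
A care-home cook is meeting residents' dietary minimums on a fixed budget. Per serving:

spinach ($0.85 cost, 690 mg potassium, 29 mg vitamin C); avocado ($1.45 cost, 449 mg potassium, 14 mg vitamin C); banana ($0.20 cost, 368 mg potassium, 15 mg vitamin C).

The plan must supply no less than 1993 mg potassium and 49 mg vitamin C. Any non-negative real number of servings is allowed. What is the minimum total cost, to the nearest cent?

$1.08

At the optimum either one food covers both requirements or two foods hit both targets exactly; no other combination can be cheaper.
spinach only: max(1993/690, 49/29) = 2.888 servings → $2.46.
avocado only: max(1993/449, 49/14) = 4.439 servings → $6.44.
banana only: max(1993/368, 49/15) = 5.416 servings → $1.08.
spinach + avocado: the both-tight solution has a negative serving — not a feasible corner.
spinach + banana: the both-tight solution has a negative serving — not a feasible corner.
avocado + banana: the both-tight solution has a negative serving — not a feasible corner.
The minimum over all feasible corners is $1.08.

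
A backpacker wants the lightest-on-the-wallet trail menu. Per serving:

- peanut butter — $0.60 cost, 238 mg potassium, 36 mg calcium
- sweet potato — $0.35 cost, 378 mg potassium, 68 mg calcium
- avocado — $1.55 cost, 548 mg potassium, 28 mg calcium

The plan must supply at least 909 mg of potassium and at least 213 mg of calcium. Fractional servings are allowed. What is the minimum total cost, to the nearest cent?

peanut butter only: max(909/238, 213/36) = 5.917 servings → $3.55.
sweet potato only: max(909/378, 213/68) = 3.132 servings → $1.10.
avocado only: max(909/548, 213/28) = 7.607 servings → $11.79.
peanut butter + sweet potato: intersection lies outside the first quadrant.
peanut butter + avocado: intersection lies outside the first quadrant.
sweet potato + avocado with both targets exact would need a negative amount; discard.
The minimum over all feasible corners is $1.10.

$1.10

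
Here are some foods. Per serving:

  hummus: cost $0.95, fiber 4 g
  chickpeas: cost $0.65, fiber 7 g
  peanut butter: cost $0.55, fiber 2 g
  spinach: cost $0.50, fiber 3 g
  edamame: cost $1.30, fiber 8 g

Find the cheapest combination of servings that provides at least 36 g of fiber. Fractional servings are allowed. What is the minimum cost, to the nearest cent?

Cost per g of fiber: chickpeas $0.0929, edamame $0.1625, spinach $0.1667, hummus $0.2375, peanut butter $0.2750.
With no serving limits, use only chickpeas: 36 g / 7 g = 5.143 servings × $0.65 = $3.34.

$3.34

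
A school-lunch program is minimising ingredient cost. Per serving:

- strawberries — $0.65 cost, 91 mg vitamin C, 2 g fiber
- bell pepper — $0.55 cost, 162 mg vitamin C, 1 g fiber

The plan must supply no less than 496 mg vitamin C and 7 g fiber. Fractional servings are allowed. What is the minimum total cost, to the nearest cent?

strawberries only: max(496/91, 7/2) = 5.451 servings → $3.54.
bell pepper only: max(496/162, 7/1) = 7 servings → $3.85.
strawberries + bell pepper with both tight: 2.738 servings and 1.524 servings → $2.62.
So the least-cost plan costs $2.62.

$2.62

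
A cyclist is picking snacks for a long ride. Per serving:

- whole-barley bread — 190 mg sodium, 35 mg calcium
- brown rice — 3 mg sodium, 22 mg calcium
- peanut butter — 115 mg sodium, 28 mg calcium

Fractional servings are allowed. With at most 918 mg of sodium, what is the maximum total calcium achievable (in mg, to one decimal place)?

6732.0 mg

Calcium per mg sodium: brown rice 7.333, peanut butter 0.2435, whole-barley bread 0.1842.
With no serving limits, spend the whole sodium allowance on brown rice: 918 mg / 3 mg × 22 mg = 6732.0 mg.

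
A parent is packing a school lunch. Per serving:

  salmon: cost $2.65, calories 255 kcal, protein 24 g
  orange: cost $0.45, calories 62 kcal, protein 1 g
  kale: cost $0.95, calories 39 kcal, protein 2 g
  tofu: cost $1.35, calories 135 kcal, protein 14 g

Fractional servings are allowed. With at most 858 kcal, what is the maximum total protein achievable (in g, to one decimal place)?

Protein per kcal: tofu 0.1037, salmon 0.09412, kale 0.05128, orange 0.01613.
With no serving limits, spend the whole calories allowance on tofu: 858 kcal / 135 kcal × 14 g = 89.0 g.

89.0 g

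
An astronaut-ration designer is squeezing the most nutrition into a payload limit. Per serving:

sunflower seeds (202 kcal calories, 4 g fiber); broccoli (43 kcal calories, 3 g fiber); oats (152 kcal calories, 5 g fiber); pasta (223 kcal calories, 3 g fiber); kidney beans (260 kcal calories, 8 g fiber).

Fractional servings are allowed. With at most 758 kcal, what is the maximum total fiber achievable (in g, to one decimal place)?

52.9 g

Fiber per kcal: broccoli 0.06977, oats 0.03289, kidney beans 0.03077, sunflower seeds 0.0198, pasta 0.01345.
With no serving limits, spend the whole calories allowance on broccoli: 758 kcal / 43 kcal × 3 g = 52.9 g.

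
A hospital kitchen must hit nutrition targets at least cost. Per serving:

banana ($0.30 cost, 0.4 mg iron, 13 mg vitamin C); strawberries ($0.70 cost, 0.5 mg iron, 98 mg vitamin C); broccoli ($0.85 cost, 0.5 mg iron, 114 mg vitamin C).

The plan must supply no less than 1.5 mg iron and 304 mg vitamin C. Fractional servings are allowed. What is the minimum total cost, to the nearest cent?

For a min-cost LP with two ≥-constraints, a basic feasible solution has at most two positive variables.
banana only: max(1.5/0.4, 304/13) = 23.38 servings → $7.02.
strawberries only: max(1.5/0.5, 304/98) = 3.102 servings → $2.17.
broccoli only: max(1.5/0.5, 304/114) = 3 servings → $2.55.
banana + strawberries with both targets exact would need a negative amount; discard.
banana + broccoli with both tight: 0.4859 servings and 2.611 servings → $2.37.
strawberries + broccoli with both tight: 2.375 servings and 0.625 servings → $2.19.
So the least-cost plan costs $2.17.

$2.17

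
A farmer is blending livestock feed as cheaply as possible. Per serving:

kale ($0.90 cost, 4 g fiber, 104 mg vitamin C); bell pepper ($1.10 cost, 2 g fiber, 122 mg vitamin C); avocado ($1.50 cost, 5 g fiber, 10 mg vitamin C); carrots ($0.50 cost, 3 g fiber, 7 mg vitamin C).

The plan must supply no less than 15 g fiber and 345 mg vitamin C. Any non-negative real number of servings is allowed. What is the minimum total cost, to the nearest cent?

Compare the cost at each extreme point of the feasible region.
kale only: max(15/4, 345/104) = 3.75 servings → $3.38.
bell pepper only: max(15/2, 345/122) = 7.5 servings → $8.25.
avocado only: max(15/5, 345/10) = 34.5 servings → $51.75.
carrots only: max(15/3, 345/7) = 49.29 servings → $24.64.
kale + bell pepper: intersection lies outside the first quadrant.
kale + avocado with both tight: 3.281 servings and 0.375 servings → $3.52.
kale + carrots with both tight: 3.275 servings and 0.6338 servings → $3.26.
bell pepper + avocado with both tight: 2.669 servings and 1.932 servings → $5.83.
bell pepper + carrots with both tight: 2.642 servings and 3.239 servings → $4.53.
avocado + carrots: the both-tight solution has a negative serving — not a feasible corner.
Cheapest feasible corner: $3.26.

$3.26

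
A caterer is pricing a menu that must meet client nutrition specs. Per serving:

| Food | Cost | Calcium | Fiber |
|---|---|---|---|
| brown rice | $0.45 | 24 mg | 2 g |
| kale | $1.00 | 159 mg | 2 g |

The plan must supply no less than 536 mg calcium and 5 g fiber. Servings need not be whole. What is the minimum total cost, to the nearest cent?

$3.37

A basic optimal solution has at most two foods positive. Try each food alone and each pair with both targets met exactly.
brown rice only: max(536/24, 5/2) = 22.33 servings → $10.05.
kale only: max(536/159, 5/2) = 3.371 servings → $3.37.
brown rice + kale: the both-tight solution has a negative serving — not a feasible corner.
Cheapest feasible corner: $3.37.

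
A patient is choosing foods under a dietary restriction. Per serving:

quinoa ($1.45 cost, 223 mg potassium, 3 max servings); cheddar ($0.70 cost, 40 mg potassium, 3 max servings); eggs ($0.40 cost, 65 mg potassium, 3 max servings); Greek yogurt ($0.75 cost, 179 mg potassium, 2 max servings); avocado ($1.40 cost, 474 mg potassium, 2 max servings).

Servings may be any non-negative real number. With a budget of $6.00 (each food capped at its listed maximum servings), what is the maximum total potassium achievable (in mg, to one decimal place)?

Potassium per dollar: avocado 338.6, Greek yogurt 238.7, eggs 162.5, quinoa 153.8, cheddar 57.14.
Take 2 servings of avocado: spends $2.80, +948.0 mg potassium (running total 948.0 mg).
Take 2 servings of Greek yogurt: spends $1.50, +358.0 mg potassium (running total 1306.0 mg).
Take 3 servings of eggs: spends $1.20, +195.0 mg potassium (running total 1501.0 mg).
Take 0.3448 servings of quinoa: spends $0.50, +76.9 mg potassium (running total 1577.9 mg).
Filling greedily by potassium-per-dollar is optimal for one linear limit, giving 1577.9 mg.

1577.9 mg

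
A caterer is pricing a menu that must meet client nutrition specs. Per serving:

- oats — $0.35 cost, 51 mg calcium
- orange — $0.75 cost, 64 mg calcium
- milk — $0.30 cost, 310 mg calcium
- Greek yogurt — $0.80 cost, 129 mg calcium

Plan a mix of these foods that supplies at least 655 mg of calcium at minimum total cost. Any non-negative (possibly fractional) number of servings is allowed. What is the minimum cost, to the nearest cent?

$0.63

Cost per mg of calcium: milk $0.0010, Greek yogurt $0.0062, oats $0.0069, orange $0.0117.
With no serving limits, use only milk: 655 mg / 310 mg = 2.113 servings × $0.30 = $0.63.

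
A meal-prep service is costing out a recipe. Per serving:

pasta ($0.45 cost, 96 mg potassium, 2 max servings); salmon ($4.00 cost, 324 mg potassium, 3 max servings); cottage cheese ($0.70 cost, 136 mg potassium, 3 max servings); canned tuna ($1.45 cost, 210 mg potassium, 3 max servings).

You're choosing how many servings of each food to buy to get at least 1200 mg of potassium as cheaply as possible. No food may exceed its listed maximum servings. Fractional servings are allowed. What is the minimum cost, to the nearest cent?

$7.14

Cost per mg of potassium: pasta $0.0047, cottage cheese $0.0051, canned tuna $0.0069, salmon $0.0123.
Take 2 servings of pasta: +192.0 mg potassium for $0.90 (total $0.90, still need 1008.0 mg).
Take 3 servings of cottage cheese: +408.0 mg potassium for $2.10 (total $3.00, still need 600.0 mg).
Take 2.857 servings of canned tuna: +600.0 mg potassium for $4.14 (total $7.14, still need 0.0 mg).
Filling from the cheapest source first is optimal under one linear minimum: $7.14.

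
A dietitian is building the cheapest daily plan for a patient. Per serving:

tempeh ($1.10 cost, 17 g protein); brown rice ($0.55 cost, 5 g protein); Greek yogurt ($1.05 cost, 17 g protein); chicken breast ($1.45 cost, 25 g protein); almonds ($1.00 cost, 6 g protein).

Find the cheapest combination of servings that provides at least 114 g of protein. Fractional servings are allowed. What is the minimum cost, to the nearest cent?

Cost per g of protein: chicken breast $0.0580, Greek yogurt $0.0618, tempeh $0.0647, brown rice $0.1100, almonds $0.1667.
With no serving limits, use only chicken breast: 114 g / 25 g = 4.56 servings × $1.45 = $6.61.

$6.61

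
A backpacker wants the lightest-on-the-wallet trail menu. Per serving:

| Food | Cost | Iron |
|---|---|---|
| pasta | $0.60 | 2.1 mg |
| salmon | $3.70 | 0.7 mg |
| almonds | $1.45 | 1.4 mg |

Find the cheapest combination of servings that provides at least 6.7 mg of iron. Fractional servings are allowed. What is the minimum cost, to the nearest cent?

$1.91

Cost per mg of iron: pasta $0.2857, almonds $1.0357, salmon $5.2857.
With no serving limits, use only pasta: 6.7 mg / 2.1 mg = 3.19 servings × $0.60 = $1.91.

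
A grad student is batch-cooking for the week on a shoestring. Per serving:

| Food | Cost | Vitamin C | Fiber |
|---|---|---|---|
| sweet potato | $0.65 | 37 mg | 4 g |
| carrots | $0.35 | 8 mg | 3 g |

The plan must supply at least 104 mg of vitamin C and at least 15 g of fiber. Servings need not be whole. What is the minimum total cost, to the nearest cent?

$2.20

Two binding constraints pin down two serving amounts, so the optimal mix uses at most two foods. The candidates are each food alone (scaled to the tighter of vitamin C/fiber) and each pair with both constraints tight.
sweet potato only: max(104/37, 15/4) = 3.75 servings → $2.44.
carrots only: max(104/8, 15/3) = 13 servings → $4.55.
sweet potato + carrots with both tight: 2.43 servings and 1.759 servings → $2.20.
So the least-cost plan costs $2.20.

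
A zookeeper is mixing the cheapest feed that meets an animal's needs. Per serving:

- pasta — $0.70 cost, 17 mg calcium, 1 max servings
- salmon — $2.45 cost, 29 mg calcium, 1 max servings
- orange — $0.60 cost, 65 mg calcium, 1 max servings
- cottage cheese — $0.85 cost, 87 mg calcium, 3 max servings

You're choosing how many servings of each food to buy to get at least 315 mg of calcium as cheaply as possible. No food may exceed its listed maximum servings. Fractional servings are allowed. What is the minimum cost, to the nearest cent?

$3.04

Cost per mg of calcium: orange $0.0092, cottage cheese $0.0098, pasta $0.0412, salmon $0.0845.
Take 1 serving of orange: +65.0 mg calcium for $0.60 (total $0.60, still need 250.0 mg).
Take 2.874 servings of cottage cheese: +250.0 mg calcium for $2.44 (total $3.04, still need 0.0 mg).
Greedy by cheapest-per-mg is optimal for a single linear constraint, so the minimum cost is $3.04.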